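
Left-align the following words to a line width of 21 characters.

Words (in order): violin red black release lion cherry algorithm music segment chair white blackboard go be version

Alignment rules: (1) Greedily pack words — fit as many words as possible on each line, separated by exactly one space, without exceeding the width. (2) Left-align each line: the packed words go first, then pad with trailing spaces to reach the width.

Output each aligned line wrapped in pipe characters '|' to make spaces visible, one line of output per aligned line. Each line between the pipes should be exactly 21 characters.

Answer: |violin red black     |
|release lion cherry  |
|algorithm music      |
|segment chair white  |
|blackboard go be     |
|version              |

Derivation:
Line 1: ['violin', 'red', 'black'] (min_width=16, slack=5)
Line 2: ['release', 'lion', 'cherry'] (min_width=19, slack=2)
Line 3: ['algorithm', 'music'] (min_width=15, slack=6)
Line 4: ['segment', 'chair', 'white'] (min_width=19, slack=2)
Line 5: ['blackboard', 'go', 'be'] (min_width=16, slack=5)
Line 6: ['version'] (min_width=7, slack=14)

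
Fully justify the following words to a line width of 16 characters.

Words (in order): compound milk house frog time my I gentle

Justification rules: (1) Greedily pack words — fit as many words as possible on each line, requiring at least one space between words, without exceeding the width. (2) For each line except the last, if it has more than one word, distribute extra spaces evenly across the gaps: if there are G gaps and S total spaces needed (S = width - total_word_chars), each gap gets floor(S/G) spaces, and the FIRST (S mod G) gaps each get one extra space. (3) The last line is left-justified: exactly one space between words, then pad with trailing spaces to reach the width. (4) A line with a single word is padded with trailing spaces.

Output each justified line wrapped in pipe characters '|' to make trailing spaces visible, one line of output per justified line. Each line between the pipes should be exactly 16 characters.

Answer: |compound    milk|
|house  frog time|
|my I gentle     |

Derivation:
Line 1: ['compound', 'milk'] (min_width=13, slack=3)
Line 2: ['house', 'frog', 'time'] (min_width=15, slack=1)
Line 3: ['my', 'I', 'gentle'] (min_width=11, slack=5)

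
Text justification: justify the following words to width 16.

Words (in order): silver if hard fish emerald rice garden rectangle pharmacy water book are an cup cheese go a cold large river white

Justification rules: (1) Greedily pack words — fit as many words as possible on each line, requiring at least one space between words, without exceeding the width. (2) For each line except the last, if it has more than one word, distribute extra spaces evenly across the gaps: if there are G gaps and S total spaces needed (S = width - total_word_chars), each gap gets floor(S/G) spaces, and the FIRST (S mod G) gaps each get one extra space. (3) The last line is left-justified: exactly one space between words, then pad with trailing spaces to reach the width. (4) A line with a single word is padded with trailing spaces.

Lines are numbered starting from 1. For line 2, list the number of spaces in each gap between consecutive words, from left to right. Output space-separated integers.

Line 1: ['silver', 'if', 'hard'] (min_width=14, slack=2)
Line 2: ['fish', 'emerald'] (min_width=12, slack=4)
Line 3: ['rice', 'garden'] (min_width=11, slack=5)
Line 4: ['rectangle'] (min_width=9, slack=7)
Line 5: ['pharmacy', 'water'] (min_width=14, slack=2)
Line 6: ['book', 'are', 'an', 'cup'] (min_width=15, slack=1)
Line 7: ['cheese', 'go', 'a', 'cold'] (min_width=16, slack=0)
Line 8: ['large', 'river'] (min_width=11, slack=5)
Line 9: ['white'] (min_width=5, slack=11)

Answer: 5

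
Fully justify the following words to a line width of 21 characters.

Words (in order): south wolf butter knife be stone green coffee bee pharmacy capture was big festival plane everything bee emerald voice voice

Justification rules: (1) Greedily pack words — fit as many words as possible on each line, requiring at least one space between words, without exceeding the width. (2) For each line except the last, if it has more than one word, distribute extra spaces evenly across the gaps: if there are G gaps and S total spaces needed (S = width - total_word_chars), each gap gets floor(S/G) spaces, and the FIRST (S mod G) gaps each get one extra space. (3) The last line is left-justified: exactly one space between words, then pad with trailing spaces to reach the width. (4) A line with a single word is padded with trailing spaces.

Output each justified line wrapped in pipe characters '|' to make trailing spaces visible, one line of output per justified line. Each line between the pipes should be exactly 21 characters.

Line 1: ['south', 'wolf', 'butter'] (min_width=17, slack=4)
Line 2: ['knife', 'be', 'stone', 'green'] (min_width=20, slack=1)
Line 3: ['coffee', 'bee', 'pharmacy'] (min_width=19, slack=2)
Line 4: ['capture', 'was', 'big'] (min_width=15, slack=6)
Line 5: ['festival', 'plane'] (min_width=14, slack=7)
Line 6: ['everything', 'bee'] (min_width=14, slack=7)
Line 7: ['emerald', 'voice', 'voice'] (min_width=19, slack=2)

Answer: |south   wolf   butter|
|knife  be stone green|
|coffee  bee  pharmacy|
|capture    was    big|
|festival        plane|
|everything        bee|
|emerald voice voice  |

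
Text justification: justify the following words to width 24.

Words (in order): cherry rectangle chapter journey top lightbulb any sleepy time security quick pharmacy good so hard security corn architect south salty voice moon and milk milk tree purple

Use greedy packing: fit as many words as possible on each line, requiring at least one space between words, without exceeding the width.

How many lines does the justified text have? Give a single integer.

Answer: 8

Derivation:
Line 1: ['cherry', 'rectangle', 'chapter'] (min_width=24, slack=0)
Line 2: ['journey', 'top', 'lightbulb'] (min_width=21, slack=3)
Line 3: ['any', 'sleepy', 'time', 'security'] (min_width=24, slack=0)
Line 4: ['quick', 'pharmacy', 'good', 'so'] (min_width=22, slack=2)
Line 5: ['hard', 'security', 'corn'] (min_width=18, slack=6)
Line 6: ['architect', 'south', 'salty'] (min_width=21, slack=3)
Line 7: ['voice', 'moon', 'and', 'milk', 'milk'] (min_width=24, slack=0)
Line 8: ['tree', 'purple'] (min_width=11, slack=13)
Total lines: 8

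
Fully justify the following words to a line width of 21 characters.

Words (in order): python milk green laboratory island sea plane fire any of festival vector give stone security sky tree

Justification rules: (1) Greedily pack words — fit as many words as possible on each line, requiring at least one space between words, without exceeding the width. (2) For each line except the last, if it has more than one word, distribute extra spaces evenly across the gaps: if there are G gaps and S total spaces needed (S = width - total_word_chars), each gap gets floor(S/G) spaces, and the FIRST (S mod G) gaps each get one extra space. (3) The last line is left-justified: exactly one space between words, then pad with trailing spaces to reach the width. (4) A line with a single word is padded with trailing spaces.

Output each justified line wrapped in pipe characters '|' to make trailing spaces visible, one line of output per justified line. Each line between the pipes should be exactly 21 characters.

Line 1: ['python', 'milk', 'green'] (min_width=17, slack=4)
Line 2: ['laboratory', 'island', 'sea'] (min_width=21, slack=0)
Line 3: ['plane', 'fire', 'any', 'of'] (min_width=17, slack=4)
Line 4: ['festival', 'vector', 'give'] (min_width=20, slack=1)
Line 5: ['stone', 'security', 'sky'] (min_width=18, slack=3)
Line 6: ['tree'] (min_width=4, slack=17)

Answer: |python   milk   green|
|laboratory island sea|
|plane   fire  any  of|
|festival  vector give|
|stone   security  sky|
|tree                 |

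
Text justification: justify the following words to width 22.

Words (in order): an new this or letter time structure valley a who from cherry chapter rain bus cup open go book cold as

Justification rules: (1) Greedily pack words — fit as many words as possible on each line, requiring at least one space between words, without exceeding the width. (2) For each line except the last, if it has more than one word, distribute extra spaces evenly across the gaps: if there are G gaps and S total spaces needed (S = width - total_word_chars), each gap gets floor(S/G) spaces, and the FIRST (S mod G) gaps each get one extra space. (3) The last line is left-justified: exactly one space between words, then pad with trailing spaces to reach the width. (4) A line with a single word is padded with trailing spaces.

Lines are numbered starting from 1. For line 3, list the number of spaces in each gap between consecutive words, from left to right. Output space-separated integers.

Line 1: ['an', 'new', 'this', 'or', 'letter'] (min_width=21, slack=1)
Line 2: ['time', 'structure', 'valley'] (min_width=21, slack=1)
Line 3: ['a', 'who', 'from', 'cherry'] (min_width=17, slack=5)
Line 4: ['chapter', 'rain', 'bus', 'cup'] (min_width=20, slack=2)
Line 5: ['open', 'go', 'book', 'cold', 'as'] (min_width=20, slack=2)

Answer: 3 3 2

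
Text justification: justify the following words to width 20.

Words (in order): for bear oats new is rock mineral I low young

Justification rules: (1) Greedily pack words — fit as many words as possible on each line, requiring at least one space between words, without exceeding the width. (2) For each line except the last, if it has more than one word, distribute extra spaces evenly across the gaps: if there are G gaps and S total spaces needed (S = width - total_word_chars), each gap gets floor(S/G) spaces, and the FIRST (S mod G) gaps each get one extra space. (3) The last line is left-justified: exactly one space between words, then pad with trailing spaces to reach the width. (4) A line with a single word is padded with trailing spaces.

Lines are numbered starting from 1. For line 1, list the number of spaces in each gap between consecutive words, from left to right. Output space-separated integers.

Line 1: ['for', 'bear', 'oats', 'new', 'is'] (min_width=20, slack=0)
Line 2: ['rock', 'mineral', 'I', 'low'] (min_width=18, slack=2)
Line 3: ['young'] (min_width=5, slack=15)

Answer: 1 1 1 1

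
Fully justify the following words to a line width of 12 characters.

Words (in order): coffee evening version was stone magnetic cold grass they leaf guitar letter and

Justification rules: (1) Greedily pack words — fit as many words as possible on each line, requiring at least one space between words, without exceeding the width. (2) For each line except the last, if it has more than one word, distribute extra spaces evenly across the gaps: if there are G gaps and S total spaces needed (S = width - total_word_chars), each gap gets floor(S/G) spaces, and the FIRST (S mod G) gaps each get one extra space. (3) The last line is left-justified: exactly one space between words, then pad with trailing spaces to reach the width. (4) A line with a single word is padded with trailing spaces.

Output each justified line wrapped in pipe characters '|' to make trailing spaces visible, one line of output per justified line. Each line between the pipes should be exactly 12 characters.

Answer: |coffee      |
|evening     |
|version  was|
|stone       |
|magnetic    |
|cold   grass|
|they    leaf|
|guitar      |
|letter and  |

Derivation:
Line 1: ['coffee'] (min_width=6, slack=6)
Line 2: ['evening'] (min_width=7, slack=5)
Line 3: ['version', 'was'] (min_width=11, slack=1)
Line 4: ['stone'] (min_width=5, slack=7)
Line 5: ['magnetic'] (min_width=8, slack=4)
Line 6: ['cold', 'grass'] (min_width=10, slack=2)
Line 7: ['they', 'leaf'] (min_width=9, slack=3)
Line 8: ['guitar'] (min_width=6, slack=6)
Line 9: ['letter', 'and'] (min_width=10, slack=2)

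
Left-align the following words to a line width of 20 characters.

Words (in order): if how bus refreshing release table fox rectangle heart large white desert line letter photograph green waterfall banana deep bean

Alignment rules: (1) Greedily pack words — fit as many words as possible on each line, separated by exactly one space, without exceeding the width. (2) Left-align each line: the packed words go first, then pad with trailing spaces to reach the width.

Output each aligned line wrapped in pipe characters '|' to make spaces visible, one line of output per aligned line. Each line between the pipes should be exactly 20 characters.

Line 1: ['if', 'how', 'bus'] (min_width=10, slack=10)
Line 2: ['refreshing', 'release'] (min_width=18, slack=2)
Line 3: ['table', 'fox', 'rectangle'] (min_width=19, slack=1)
Line 4: ['heart', 'large', 'white'] (min_width=17, slack=3)
Line 5: ['desert', 'line', 'letter'] (min_width=18, slack=2)
Line 6: ['photograph', 'green'] (min_width=16, slack=4)
Line 7: ['waterfall', 'banana'] (min_width=16, slack=4)
Line 8: ['deep', 'bean'] (min_width=9, slack=11)

Answer: |if how bus          |
|refreshing release  |
|table fox rectangle |
|heart large white   |
|desert line letter  |
|photograph green    |
|waterfall banana    |
|deep bean           |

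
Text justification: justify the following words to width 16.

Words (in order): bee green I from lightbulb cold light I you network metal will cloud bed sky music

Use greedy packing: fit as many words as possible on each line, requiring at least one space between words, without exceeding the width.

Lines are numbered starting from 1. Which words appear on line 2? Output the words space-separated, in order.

Line 1: ['bee', 'green', 'I', 'from'] (min_width=16, slack=0)
Line 2: ['lightbulb', 'cold'] (min_width=14, slack=2)
Line 3: ['light', 'I', 'you'] (min_width=11, slack=5)
Line 4: ['network', 'metal'] (min_width=13, slack=3)
Line 5: ['will', 'cloud', 'bed'] (min_width=14, slack=2)
Line 6: ['sky', 'music'] (min_width=9, slack=7)

Answer: lightbulb cold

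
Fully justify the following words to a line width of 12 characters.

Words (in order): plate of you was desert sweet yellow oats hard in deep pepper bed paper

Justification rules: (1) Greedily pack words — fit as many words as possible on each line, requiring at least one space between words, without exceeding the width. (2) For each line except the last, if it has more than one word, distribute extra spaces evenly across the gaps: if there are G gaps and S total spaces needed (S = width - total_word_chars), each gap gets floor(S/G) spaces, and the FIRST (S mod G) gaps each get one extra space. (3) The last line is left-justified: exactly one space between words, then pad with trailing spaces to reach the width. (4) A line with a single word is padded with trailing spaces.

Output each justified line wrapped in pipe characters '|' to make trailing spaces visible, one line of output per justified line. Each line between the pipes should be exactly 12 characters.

Answer: |plate of you|
|was   desert|
|sweet yellow|
|oats hard in|
|deep  pepper|
|bed paper   |

Derivation:
Line 1: ['plate', 'of', 'you'] (min_width=12, slack=0)
Line 2: ['was', 'desert'] (min_width=10, slack=2)
Line 3: ['sweet', 'yellow'] (min_width=12, slack=0)
Line 4: ['oats', 'hard', 'in'] (min_width=12, slack=0)
Line 5: ['deep', 'pepper'] (min_width=11, slack=1)
Line 6: ['bed', 'paper'] (min_width=9, slack=3)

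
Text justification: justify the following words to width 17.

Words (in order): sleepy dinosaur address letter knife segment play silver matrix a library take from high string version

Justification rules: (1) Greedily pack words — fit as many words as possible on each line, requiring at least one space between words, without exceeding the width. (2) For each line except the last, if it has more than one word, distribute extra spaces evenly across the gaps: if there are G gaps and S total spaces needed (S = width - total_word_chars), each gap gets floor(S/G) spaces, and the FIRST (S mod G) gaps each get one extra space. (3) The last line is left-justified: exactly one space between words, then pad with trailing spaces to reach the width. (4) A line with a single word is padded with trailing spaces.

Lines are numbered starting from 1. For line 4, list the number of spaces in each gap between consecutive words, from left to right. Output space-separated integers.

Answer: 7

Derivation:
Line 1: ['sleepy', 'dinosaur'] (min_width=15, slack=2)
Line 2: ['address', 'letter'] (min_width=14, slack=3)
Line 3: ['knife', 'segment'] (min_width=13, slack=4)
Line 4: ['play', 'silver'] (min_width=11, slack=6)
Line 5: ['matrix', 'a', 'library'] (min_width=16, slack=1)
Line 6: ['take', 'from', 'high'] (min_width=14, slack=3)
Line 7: ['string', 'version'] (min_width=14, slack=3)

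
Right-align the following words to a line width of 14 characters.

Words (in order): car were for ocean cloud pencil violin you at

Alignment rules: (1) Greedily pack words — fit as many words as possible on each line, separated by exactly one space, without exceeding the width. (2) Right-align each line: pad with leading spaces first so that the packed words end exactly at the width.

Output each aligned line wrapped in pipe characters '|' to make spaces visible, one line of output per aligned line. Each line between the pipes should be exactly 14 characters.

Line 1: ['car', 'were', 'for'] (min_width=12, slack=2)
Line 2: ['ocean', 'cloud'] (min_width=11, slack=3)
Line 3: ['pencil', 'violin'] (min_width=13, slack=1)
Line 4: ['you', 'at'] (min_width=6, slack=8)

Answer: |  car were for|
|   ocean cloud|
| pencil violin|
|        you at|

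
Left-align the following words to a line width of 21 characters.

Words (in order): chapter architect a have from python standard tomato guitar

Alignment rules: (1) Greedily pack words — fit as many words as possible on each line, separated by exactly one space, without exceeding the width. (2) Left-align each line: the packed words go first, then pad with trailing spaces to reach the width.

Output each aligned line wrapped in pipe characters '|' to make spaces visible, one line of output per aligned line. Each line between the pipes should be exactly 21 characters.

Line 1: ['chapter', 'architect', 'a'] (min_width=19, slack=2)
Line 2: ['have', 'from', 'python'] (min_width=16, slack=5)
Line 3: ['standard', 'tomato'] (min_width=15, slack=6)
Line 4: ['guitar'] (min_width=6, slack=15)

Answer: |chapter architect a  |
|have from python     |
|standard tomato      |
|guitar               |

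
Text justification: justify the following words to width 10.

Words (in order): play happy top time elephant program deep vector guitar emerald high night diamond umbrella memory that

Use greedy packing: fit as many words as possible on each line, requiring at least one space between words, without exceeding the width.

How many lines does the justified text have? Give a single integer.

Answer: 13

Derivation:
Line 1: ['play', 'happy'] (min_width=10, slack=0)
Line 2: ['top', 'time'] (min_width=8, slack=2)
Line 3: ['elephant'] (min_width=8, slack=2)
Line 4: ['program'] (min_width=7, slack=3)
Line 5: ['deep'] (min_width=4, slack=6)
Line 6: ['vector'] (min_width=6, slack=4)
Line 7: ['guitar'] (min_width=6, slack=4)
Line 8: ['emerald'] (min_width=7, slack=3)
Line 9: ['high', 'night'] (min_width=10, slack=0)
Line 10: ['diamond'] (min_width=7, slack=3)
Line 11: ['umbrella'] (min_width=8, slack=2)
Line 12: ['memory'] (min_width=6, slack=4)
Line 13: ['that'] (min_width=4, slack=6)
Total lines: 13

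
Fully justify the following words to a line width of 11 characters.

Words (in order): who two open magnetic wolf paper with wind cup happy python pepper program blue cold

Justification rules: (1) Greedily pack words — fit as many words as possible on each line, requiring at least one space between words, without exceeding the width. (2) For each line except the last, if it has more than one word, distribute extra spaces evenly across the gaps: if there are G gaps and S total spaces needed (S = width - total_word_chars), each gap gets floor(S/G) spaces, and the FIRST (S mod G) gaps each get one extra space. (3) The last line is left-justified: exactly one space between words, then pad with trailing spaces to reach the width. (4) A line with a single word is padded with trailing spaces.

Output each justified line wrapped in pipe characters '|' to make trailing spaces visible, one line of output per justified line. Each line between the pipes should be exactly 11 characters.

Line 1: ['who', 'two'] (min_width=7, slack=4)
Line 2: ['open'] (min_width=4, slack=7)
Line 3: ['magnetic'] (min_width=8, slack=3)
Line 4: ['wolf', 'paper'] (min_width=10, slack=1)
Line 5: ['with', 'wind'] (min_width=9, slack=2)
Line 6: ['cup', 'happy'] (min_width=9, slack=2)
Line 7: ['python'] (min_width=6, slack=5)
Line 8: ['pepper'] (min_width=6, slack=5)
Line 9: ['program'] (min_width=7, slack=4)
Line 10: ['blue', 'cold'] (min_width=9, slack=2)

Answer: |who     two|
|open       |
|magnetic   |
|wolf  paper|
|with   wind|
|cup   happy|
|python     |
|pepper     |
|program    |
|blue cold  |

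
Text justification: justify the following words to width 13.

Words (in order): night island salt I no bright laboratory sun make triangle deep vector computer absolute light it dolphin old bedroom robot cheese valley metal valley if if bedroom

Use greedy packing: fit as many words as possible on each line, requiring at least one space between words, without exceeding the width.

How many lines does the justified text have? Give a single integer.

Answer: 15

Derivation:
Line 1: ['night', 'island'] (min_width=12, slack=1)
Line 2: ['salt', 'I', 'no'] (min_width=9, slack=4)
Line 3: ['bright'] (min_width=6, slack=7)
Line 4: ['laboratory'] (min_width=10, slack=3)
Line 5: ['sun', 'make'] (min_width=8, slack=5)
Line 6: ['triangle', 'deep'] (min_width=13, slack=0)
Line 7: ['vector'] (min_width=6, slack=7)
Line 8: ['computer'] (min_width=8, slack=5)
Line 9: ['absolute'] (min_width=8, slack=5)
Line 10: ['light', 'it'] (min_width=8, slack=5)
Line 11: ['dolphin', 'old'] (min_width=11, slack=2)
Line 12: ['bedroom', 'robot'] (min_width=13, slack=0)
Line 13: ['cheese', 'valley'] (min_width=13, slack=0)
Line 14: ['metal', 'valley'] (min_width=12, slack=1)
Line 15: ['if', 'if', 'bedroom'] (min_width=13, slack=0)
Total lines: 15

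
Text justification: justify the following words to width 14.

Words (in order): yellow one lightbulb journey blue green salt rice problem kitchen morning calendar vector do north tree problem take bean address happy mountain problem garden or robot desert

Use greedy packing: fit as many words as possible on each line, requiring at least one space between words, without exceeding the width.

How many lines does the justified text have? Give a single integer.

Answer: 16

Derivation:
Line 1: ['yellow', 'one'] (min_width=10, slack=4)
Line 2: ['lightbulb'] (min_width=9, slack=5)
Line 3: ['journey', 'blue'] (min_width=12, slack=2)
Line 4: ['green', 'salt'] (min_width=10, slack=4)
Line 5: ['rice', 'problem'] (min_width=12, slack=2)
Line 6: ['kitchen'] (min_width=7, slack=7)
Line 7: ['morning'] (min_width=7, slack=7)
Line 8: ['calendar'] (min_width=8, slack=6)
Line 9: ['vector', 'do'] (min_width=9, slack=5)
Line 10: ['north', 'tree'] (min_width=10, slack=4)
Line 11: ['problem', 'take'] (min_width=12, slack=2)
Line 12: ['bean', 'address'] (min_width=12, slack=2)
Line 13: ['happy', 'mountain'] (min_width=14, slack=0)
Line 14: ['problem', 'garden'] (min_width=14, slack=0)
Line 15: ['or', 'robot'] (min_width=8, slack=6)
Line 16: ['desert'] (min_width=6, slack=8)
Total lines: 16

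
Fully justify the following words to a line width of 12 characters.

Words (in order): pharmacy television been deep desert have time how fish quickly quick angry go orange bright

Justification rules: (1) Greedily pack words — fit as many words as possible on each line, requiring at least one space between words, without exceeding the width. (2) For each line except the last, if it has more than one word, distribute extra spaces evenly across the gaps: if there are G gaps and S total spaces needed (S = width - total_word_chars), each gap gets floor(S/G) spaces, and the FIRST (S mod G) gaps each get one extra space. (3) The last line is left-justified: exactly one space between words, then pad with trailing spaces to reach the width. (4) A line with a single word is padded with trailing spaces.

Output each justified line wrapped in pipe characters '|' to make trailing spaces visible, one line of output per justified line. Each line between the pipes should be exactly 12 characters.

Answer: |pharmacy    |
|television  |
|been    deep|
|desert  have|
|time     how|
|fish quickly|
|quick  angry|
|go    orange|
|bright      |

Derivation:
Line 1: ['pharmacy'] (min_width=8, slack=4)
Line 2: ['television'] (min_width=10, slack=2)
Line 3: ['been', 'deep'] (min_width=9, slack=3)
Line 4: ['desert', 'have'] (min_width=11, slack=1)
Line 5: ['time', 'how'] (min_width=8, slack=4)
Line 6: ['fish', 'quickly'] (min_width=12, slack=0)
Line 7: ['quick', 'angry'] (min_width=11, slack=1)
Line 8: ['go', 'orange'] (min_width=9, slack=3)
Line 9: ['bright'] (min_width=6, slack=6)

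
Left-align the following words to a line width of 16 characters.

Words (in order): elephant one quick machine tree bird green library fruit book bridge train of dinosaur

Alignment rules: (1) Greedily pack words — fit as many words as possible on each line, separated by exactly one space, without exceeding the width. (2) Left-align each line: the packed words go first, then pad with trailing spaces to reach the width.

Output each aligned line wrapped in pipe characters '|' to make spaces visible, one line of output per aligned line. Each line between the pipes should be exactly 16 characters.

Answer: |elephant one    |
|quick machine   |
|tree bird green |
|library fruit   |
|book bridge     |
|train of        |
|dinosaur        |

Derivation:
Line 1: ['elephant', 'one'] (min_width=12, slack=4)
Line 2: ['quick', 'machine'] (min_width=13, slack=3)
Line 3: ['tree', 'bird', 'green'] (min_width=15, slack=1)
Line 4: ['library', 'fruit'] (min_width=13, slack=3)
Line 5: ['book', 'bridge'] (min_width=11, slack=5)
Line 6: ['train', 'of'] (min_width=8, slack=8)
Line 7: ['dinosaur'] (min_width=8, slack=8)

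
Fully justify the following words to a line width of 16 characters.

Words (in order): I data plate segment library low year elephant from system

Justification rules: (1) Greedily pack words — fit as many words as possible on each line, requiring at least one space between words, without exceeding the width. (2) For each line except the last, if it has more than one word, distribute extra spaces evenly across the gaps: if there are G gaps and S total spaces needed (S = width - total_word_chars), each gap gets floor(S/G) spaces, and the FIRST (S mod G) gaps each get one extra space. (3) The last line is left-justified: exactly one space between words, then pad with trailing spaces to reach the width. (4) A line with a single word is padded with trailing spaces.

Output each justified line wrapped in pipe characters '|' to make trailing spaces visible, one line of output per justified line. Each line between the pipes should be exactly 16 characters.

Answer: |I   data   plate|
|segment  library|
|low         year|
|elephant    from|
|system          |

Derivation:
Line 1: ['I', 'data', 'plate'] (min_width=12, slack=4)
Line 2: ['segment', 'library'] (min_width=15, slack=1)
Line 3: ['low', 'year'] (min_width=8, slack=8)
Line 4: ['elephant', 'from'] (min_width=13, slack=3)
Line 5: ['system'] (min_width=6, slack=10)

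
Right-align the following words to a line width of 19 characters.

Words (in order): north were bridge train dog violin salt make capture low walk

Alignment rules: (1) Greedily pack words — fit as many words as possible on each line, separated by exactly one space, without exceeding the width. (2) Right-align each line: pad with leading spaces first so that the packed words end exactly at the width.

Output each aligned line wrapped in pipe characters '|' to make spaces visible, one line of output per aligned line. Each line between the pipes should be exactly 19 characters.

Line 1: ['north', 'were', 'bridge'] (min_width=17, slack=2)
Line 2: ['train', 'dog', 'violin'] (min_width=16, slack=3)
Line 3: ['salt', 'make', 'capture'] (min_width=17, slack=2)
Line 4: ['low', 'walk'] (min_width=8, slack=11)

Answer: |  north were bridge|
|   train dog violin|
|  salt make capture|
|           low walk|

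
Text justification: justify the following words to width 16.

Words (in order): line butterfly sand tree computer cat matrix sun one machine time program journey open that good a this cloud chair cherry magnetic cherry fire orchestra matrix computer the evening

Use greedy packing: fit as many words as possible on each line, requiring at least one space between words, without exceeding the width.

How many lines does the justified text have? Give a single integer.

Line 1: ['line', 'butterfly'] (min_width=14, slack=2)
Line 2: ['sand', 'tree'] (min_width=9, slack=7)
Line 3: ['computer', 'cat'] (min_width=12, slack=4)
Line 4: ['matrix', 'sun', 'one'] (min_width=14, slack=2)
Line 5: ['machine', 'time'] (min_width=12, slack=4)
Line 6: ['program', 'journey'] (min_width=15, slack=1)
Line 7: ['open', 'that', 'good', 'a'] (min_width=16, slack=0)
Line 8: ['this', 'cloud', 'chair'] (min_width=16, slack=0)
Line 9: ['cherry', 'magnetic'] (min_width=15, slack=1)
Line 10: ['cherry', 'fire'] (min_width=11, slack=5)
Line 11: ['orchestra', 'matrix'] (min_width=16, slack=0)
Line 12: ['computer', 'the'] (min_width=12, slack=4)
Line 13: ['evening'] (min_width=7, slack=9)
Total lines: 13

Answer: 13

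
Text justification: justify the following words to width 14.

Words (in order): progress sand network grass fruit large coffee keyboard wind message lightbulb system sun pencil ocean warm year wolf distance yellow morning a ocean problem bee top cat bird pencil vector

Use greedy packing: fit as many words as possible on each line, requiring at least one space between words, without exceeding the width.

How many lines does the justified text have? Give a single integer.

Answer: 16

Derivation:
Line 1: ['progress', 'sand'] (min_width=13, slack=1)
Line 2: ['network', 'grass'] (min_width=13, slack=1)
Line 3: ['fruit', 'large'] (min_width=11, slack=3)
Line 4: ['coffee'] (min_width=6, slack=8)
Line 5: ['keyboard', 'wind'] (min_width=13, slack=1)
Line 6: ['message'] (min_width=7, slack=7)
Line 7: ['lightbulb'] (min_width=9, slack=5)
Line 8: ['system', 'sun'] (min_width=10, slack=4)
Line 9: ['pencil', 'ocean'] (min_width=12, slack=2)
Line 10: ['warm', 'year', 'wolf'] (min_width=14, slack=0)
Line 11: ['distance'] (min_width=8, slack=6)
Line 12: ['yellow', 'morning'] (min_width=14, slack=0)
Line 13: ['a', 'ocean'] (min_width=7, slack=7)
Line 14: ['problem', 'bee'] (min_width=11, slack=3)
Line 15: ['top', 'cat', 'bird'] (min_width=12, slack=2)
Line 16: ['pencil', 'vector'] (min_width=13, slack=1)
Total lines: 16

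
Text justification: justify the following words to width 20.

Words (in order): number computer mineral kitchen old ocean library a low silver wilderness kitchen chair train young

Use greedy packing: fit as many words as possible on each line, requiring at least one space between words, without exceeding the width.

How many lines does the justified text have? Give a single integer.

Line 1: ['number', 'computer'] (min_width=15, slack=5)
Line 2: ['mineral', 'kitchen', 'old'] (min_width=19, slack=1)
Line 3: ['ocean', 'library', 'a', 'low'] (min_width=19, slack=1)
Line 4: ['silver', 'wilderness'] (min_width=17, slack=3)
Line 5: ['kitchen', 'chair', 'train'] (min_width=19, slack=1)
Line 6: ['young'] (min_width=5, slack=15)
Total lines: 6

Answer: 6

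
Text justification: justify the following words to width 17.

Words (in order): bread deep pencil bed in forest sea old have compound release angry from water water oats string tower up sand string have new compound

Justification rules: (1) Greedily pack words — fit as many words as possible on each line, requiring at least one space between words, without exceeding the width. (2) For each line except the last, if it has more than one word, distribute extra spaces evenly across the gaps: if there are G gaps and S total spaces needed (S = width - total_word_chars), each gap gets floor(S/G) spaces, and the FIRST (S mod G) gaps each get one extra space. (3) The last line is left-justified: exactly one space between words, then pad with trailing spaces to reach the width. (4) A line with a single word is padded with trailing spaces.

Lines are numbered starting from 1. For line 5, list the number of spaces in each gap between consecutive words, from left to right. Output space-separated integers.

Line 1: ['bread', 'deep', 'pencil'] (min_width=17, slack=0)
Line 2: ['bed', 'in', 'forest', 'sea'] (min_width=17, slack=0)
Line 3: ['old', 'have', 'compound'] (min_width=17, slack=0)
Line 4: ['release', 'angry'] (min_width=13, slack=4)
Line 5: ['from', 'water', 'water'] (min_width=16, slack=1)
Line 6: ['oats', 'string', 'tower'] (min_width=17, slack=0)
Line 7: ['up', 'sand', 'string'] (min_width=14, slack=3)
Line 8: ['have', 'new', 'compound'] (min_width=17, slack=0)

Answer: 2 1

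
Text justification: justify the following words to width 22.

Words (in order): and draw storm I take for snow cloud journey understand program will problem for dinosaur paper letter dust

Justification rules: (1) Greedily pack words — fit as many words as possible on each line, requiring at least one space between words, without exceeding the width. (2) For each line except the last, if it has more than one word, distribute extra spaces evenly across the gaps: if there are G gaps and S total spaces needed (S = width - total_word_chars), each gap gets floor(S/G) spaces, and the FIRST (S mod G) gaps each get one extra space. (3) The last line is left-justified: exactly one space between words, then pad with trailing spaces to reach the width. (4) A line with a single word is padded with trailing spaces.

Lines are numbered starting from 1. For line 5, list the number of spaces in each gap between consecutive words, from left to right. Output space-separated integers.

Answer: 2 1

Derivation:
Line 1: ['and', 'draw', 'storm', 'I', 'take'] (min_width=21, slack=1)
Line 2: ['for', 'snow', 'cloud', 'journey'] (min_width=22, slack=0)
Line 3: ['understand', 'program'] (min_width=18, slack=4)
Line 4: ['will', 'problem', 'for'] (min_width=16, slack=6)
Line 5: ['dinosaur', 'paper', 'letter'] (min_width=21, slack=1)
Line 6: ['dust'] (min_width=4, slack=18)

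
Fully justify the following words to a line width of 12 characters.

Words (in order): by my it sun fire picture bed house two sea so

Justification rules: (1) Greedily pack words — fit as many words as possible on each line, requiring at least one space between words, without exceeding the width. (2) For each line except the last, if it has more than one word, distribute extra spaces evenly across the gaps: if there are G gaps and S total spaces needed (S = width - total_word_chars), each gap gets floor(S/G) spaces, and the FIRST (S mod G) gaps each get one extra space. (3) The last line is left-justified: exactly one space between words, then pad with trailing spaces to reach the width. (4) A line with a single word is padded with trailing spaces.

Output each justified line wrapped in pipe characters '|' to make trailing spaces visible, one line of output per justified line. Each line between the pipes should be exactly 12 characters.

Answer: |by my it sun|
|fire picture|
|bed    house|
|two sea so  |

Derivation:
Line 1: ['by', 'my', 'it', 'sun'] (min_width=12, slack=0)
Line 2: ['fire', 'picture'] (min_width=12, slack=0)
Line 3: ['bed', 'house'] (min_width=9, slack=3)
Line 4: ['two', 'sea', 'so'] (min_width=10, slack=2)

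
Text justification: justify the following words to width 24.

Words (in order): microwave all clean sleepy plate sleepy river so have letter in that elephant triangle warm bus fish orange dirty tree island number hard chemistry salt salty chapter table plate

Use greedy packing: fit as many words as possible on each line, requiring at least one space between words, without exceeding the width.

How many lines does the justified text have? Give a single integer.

Answer: 9

Derivation:
Line 1: ['microwave', 'all', 'clean'] (min_width=19, slack=5)
Line 2: ['sleepy', 'plate', 'sleepy'] (min_width=19, slack=5)
Line 3: ['river', 'so', 'have', 'letter', 'in'] (min_width=23, slack=1)
Line 4: ['that', 'elephant', 'triangle'] (min_width=22, slack=2)
Line 5: ['warm', 'bus', 'fish', 'orange'] (min_width=20, slack=4)
Line 6: ['dirty', 'tree', 'island', 'number'] (min_width=24, slack=0)
Line 7: ['hard', 'chemistry', 'salt'] (min_width=19, slack=5)
Line 8: ['salty', 'chapter', 'table'] (min_width=19, slack=5)
Line 9: ['plate'] (min_width=5, slack=19)
Total lines: 9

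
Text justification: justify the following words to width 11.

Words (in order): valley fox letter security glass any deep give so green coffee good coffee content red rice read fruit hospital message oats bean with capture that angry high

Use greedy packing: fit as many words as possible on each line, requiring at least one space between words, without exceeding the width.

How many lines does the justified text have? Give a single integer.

Line 1: ['valley', 'fox'] (min_width=10, slack=1)
Line 2: ['letter'] (min_width=6, slack=5)
Line 3: ['security'] (min_width=8, slack=3)
Line 4: ['glass', 'any'] (min_width=9, slack=2)
Line 5: ['deep', 'give'] (min_width=9, slack=2)
Line 6: ['so', 'green'] (min_width=8, slack=3)
Line 7: ['coffee', 'good'] (min_width=11, slack=0)
Line 8: ['coffee'] (min_width=6, slack=5)
Line 9: ['content', 'red'] (min_width=11, slack=0)
Line 10: ['rice', 'read'] (min_width=9, slack=2)
Line 11: ['fruit'] (min_width=5, slack=6)
Line 12: ['hospital'] (min_width=8, slack=3)
Line 13: ['message'] (min_width=7, slack=4)
Line 14: ['oats', 'bean'] (min_width=9, slack=2)
Line 15: ['with'] (min_width=4, slack=7)
Line 16: ['capture'] (min_width=7, slack=4)
Line 17: ['that', 'angry'] (min_width=10, slack=1)
Line 18: ['high'] (min_width=4, slack=7)
Total lines: 18

Answer: 18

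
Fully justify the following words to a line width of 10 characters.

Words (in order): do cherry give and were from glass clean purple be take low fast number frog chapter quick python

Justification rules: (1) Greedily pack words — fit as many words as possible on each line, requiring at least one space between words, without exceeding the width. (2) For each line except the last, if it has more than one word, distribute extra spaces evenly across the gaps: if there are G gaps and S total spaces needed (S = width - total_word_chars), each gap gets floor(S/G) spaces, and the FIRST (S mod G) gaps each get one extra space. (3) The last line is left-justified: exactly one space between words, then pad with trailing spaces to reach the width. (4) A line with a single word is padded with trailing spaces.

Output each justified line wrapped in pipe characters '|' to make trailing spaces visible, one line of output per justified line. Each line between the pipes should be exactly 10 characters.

Line 1: ['do', 'cherry'] (min_width=9, slack=1)
Line 2: ['give', 'and'] (min_width=8, slack=2)
Line 3: ['were', 'from'] (min_width=9, slack=1)
Line 4: ['glass'] (min_width=5, slack=5)
Line 5: ['clean'] (min_width=5, slack=5)
Line 6: ['purple', 'be'] (min_width=9, slack=1)
Line 7: ['take', 'low'] (min_width=8, slack=2)
Line 8: ['fast'] (min_width=4, slack=6)
Line 9: ['number'] (min_width=6, slack=4)
Line 10: ['frog'] (min_width=4, slack=6)
Line 11: ['chapter'] (min_width=7, slack=3)
Line 12: ['quick'] (min_width=5, slack=5)
Line 13: ['python'] (min_width=6, slack=4)

Answer: |do  cherry|
|give   and|
|were  from|
|glass     |
|clean     |
|purple  be|
|take   low|
|fast      |
|number    |
|frog      |
|chapter   |
|quick     |
|python    |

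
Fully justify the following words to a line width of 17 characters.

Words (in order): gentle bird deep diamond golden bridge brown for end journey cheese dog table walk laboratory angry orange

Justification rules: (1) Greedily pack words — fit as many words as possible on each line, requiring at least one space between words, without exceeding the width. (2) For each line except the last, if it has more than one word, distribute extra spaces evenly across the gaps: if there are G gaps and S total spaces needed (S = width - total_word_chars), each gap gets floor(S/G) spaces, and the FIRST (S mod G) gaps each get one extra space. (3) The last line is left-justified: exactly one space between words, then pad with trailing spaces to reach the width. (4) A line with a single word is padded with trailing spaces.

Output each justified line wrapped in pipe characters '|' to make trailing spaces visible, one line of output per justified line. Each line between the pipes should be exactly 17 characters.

Answer: |gentle  bird deep|
|diamond    golden|
|bridge  brown for|
|end       journey|
|cheese  dog table|
|walk   laboratory|
|angry orange     |

Derivation:
Line 1: ['gentle', 'bird', 'deep'] (min_width=16, slack=1)
Line 2: ['diamond', 'golden'] (min_width=14, slack=3)
Line 3: ['bridge', 'brown', 'for'] (min_width=16, slack=1)
Line 4: ['end', 'journey'] (min_width=11, slack=6)
Line 5: ['cheese', 'dog', 'table'] (min_width=16, slack=1)
Line 6: ['walk', 'laboratory'] (min_width=15, slack=2)
Line 7: ['angry', 'orange'] (min_width=12, slack=5)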